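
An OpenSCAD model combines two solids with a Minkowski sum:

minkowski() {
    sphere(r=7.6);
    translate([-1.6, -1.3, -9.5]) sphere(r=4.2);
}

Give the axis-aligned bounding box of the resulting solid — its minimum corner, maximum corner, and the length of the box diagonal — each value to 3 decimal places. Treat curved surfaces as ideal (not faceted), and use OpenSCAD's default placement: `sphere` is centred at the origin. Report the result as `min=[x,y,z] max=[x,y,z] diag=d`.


A = translate([-1.6, -1.3, -9.5]) sphere(r=4.2) → bbox [-5.8,-5.5,-13.7] .. [2.6,2.9,-5.3]
B = sphere(r=7.6) → bbox [-7.6,-7.6,-7.6] .. [7.6,7.6,7.6]
lo = A.lo+B.lo = [-5.8-7.6, -5.5-7.6, -13.7-7.6] = [-13.400,-13.100,-21.300]
hi = A.hi+B.hi = [2.6+7.6, 2.9+7.6, -5.3+7.6] = [10.200,10.500,2.300]
diag = √(23.6²+23.6²+23.6²) = √1670.88 = 40.876

min=[-13.400,-13.100,-21.300] max=[10.200,10.500,2.300] diag=40.876


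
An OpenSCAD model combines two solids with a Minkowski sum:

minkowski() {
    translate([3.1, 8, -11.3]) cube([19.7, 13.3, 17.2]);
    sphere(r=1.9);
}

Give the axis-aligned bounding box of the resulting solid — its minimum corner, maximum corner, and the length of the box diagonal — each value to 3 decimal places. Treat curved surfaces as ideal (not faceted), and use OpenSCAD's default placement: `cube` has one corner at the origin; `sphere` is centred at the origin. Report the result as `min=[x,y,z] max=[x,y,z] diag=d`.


min=[1.200,6.100,-13.200] max=[24.700,23.200,7.800] diag=35.856

A = translate([3.1, 8, -11.3]) cube([19.7, 13.3, 17.2]) → bbox [3.1,8,-11.3] .. [22.8,21.3,5.9]
B = sphere(r=1.9) → bbox [-1.9,-1.9,-1.9] .. [1.9,1.9,1.9]
lo = A.lo+B.lo = [3.1-1.9, 8-1.9, -11.3-1.9] = [1.200,6.100,-13.200]
hi = A.hi+B.hi = [22.8+1.9, 21.3+1.9, 5.9+1.9] = [24.700,23.200,7.800]
diag = √(23.5²+17.1²+21²) = √1285.66 = 35.856


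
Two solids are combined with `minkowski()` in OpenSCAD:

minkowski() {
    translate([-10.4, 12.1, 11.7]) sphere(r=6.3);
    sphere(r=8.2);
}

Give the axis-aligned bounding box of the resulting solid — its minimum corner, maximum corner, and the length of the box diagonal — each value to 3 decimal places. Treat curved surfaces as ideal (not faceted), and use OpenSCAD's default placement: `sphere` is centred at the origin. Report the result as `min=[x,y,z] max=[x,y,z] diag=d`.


A = translate([-10.4, 12.1, 11.7]) sphere(r=6.3) → bbox [-16.7,5.8,5.4] .. [-4.1,18.4,18]
B = sphere(r=8.2) → bbox [-8.2,-8.2,-8.2] .. [8.2,8.2,8.2]
lo = A.lo+B.lo = [-16.7-8.2, 5.8-8.2, 5.4-8.2] = [-24.900,-2.400,-2.800]
hi = A.hi+B.hi = [-4.1+8.2, 18.4+8.2, 18+8.2] = [4.100,26.600,26.200]
diag = √(29²+29²+29²) = √2523 = 50.229

min=[-24.900,-2.400,-2.800] max=[4.100,26.600,26.200] diag=50.229


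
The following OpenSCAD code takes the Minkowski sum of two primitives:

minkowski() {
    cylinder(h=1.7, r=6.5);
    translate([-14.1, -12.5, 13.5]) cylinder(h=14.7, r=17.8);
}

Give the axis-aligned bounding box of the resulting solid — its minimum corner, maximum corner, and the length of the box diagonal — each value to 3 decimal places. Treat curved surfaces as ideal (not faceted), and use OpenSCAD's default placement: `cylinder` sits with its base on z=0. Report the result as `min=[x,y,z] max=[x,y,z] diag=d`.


min=[-38.400,-36.800,13.500] max=[10.200,11.800,29.900] diag=70.660

A = translate([-14.1, -12.5, 13.5]) cylinder(h=14.7, r=17.8) → bbox [-31.9,-30.3,13.5] .. [3.7,5.3,28.2]
B = cylinder(h=1.7, r=6.5) → bbox [-6.5,-6.5,0] .. [6.5,6.5,1.7]
lo = A.lo+B.lo = [-31.9-6.5, -30.3-6.5, 13.5+0] = [-38.400,-36.800,13.500]
hi = A.hi+B.hi = [3.7+6.5, 5.3+6.5, 28.2+1.7] = [10.200,11.800,29.900]
diag = √(48.6²+48.6²+16.4²) = √4992.88 = 70.660


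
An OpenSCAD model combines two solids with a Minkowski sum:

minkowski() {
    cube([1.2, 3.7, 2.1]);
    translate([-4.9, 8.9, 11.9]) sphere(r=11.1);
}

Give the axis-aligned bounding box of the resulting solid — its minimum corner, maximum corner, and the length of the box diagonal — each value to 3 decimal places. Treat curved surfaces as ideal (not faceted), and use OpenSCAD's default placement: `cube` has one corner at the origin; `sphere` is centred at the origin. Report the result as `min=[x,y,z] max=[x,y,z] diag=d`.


min=[-16.000,-2.200,0.800] max=[7.400,23.700,25.100] diag=42.531

A = translate([-4.9, 8.9, 11.9]) sphere(r=11.1) → bbox [-16,-2.2,0.8] .. [6.2,20,23]
B = cube([1.2, 3.7, 2.1]) → bbox [0,0,0] .. [1.2,3.7,2.1]
lo = A.lo+B.lo = [-16+0, -2.2+0, 0.8+0] = [-16.000,-2.200,0.800]
hi = A.hi+B.hi = [6.2+1.2, 20+3.7, 23+2.1] = [7.400,23.700,25.100]
diag = √(23.4²+25.9²+24.3²) = √1808.86 = 42.531


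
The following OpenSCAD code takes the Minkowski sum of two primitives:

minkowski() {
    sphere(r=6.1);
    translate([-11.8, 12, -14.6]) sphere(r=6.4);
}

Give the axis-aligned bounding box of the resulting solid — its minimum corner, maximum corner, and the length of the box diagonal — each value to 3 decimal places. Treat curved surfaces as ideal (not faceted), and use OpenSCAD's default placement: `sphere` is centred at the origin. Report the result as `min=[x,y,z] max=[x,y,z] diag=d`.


min=[-24.300,-0.500,-27.100] max=[0.700,24.500,-2.100] diag=43.301

A = translate([-11.8, 12, -14.6]) sphere(r=6.4) → bbox [-18.2,5.6,-21] .. [-5.4,18.4,-8.2]
B = sphere(r=6.1) → bbox [-6.1,-6.1,-6.1] .. [6.1,6.1,6.1]
lo = A.lo+B.lo = [-18.2-6.1, 5.6-6.1, -21-6.1] = [-24.300,-0.500,-27.100]
hi = A.hi+B.hi = [-5.4+6.1, 18.4+6.1, -8.2+6.1] = [0.700,24.500,-2.100]
diag = √(25²+25²+25²) = √1875 = 43.301


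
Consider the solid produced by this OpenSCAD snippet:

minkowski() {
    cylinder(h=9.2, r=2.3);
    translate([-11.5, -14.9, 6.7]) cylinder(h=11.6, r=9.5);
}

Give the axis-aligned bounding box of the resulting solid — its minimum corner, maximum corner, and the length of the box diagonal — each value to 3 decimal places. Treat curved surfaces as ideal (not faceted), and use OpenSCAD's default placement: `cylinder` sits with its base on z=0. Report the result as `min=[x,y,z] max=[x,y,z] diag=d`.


min=[-23.300,-26.700,6.700] max=[0.300,-3.100,27.500] diag=39.326

A = translate([-11.5, -14.9, 6.7]) cylinder(h=11.6, r=9.5) → bbox [-21,-24.4,6.7] .. [-2,-5.4,18.3]
B = cylinder(h=9.2, r=2.3) → bbox [-2.3,-2.3,0] .. [2.3,2.3,9.2]
lo = A.lo+B.lo = [-21-2.3, -24.4-2.3, 6.7+0] = [-23.300,-26.700,6.700]
hi = A.hi+B.hi = [-2+2.3, -5.4+2.3, 18.3+9.2] = [0.300,-3.100,27.500]
diag = √(23.6²+23.6²+20.8²) = √1546.56 = 39.326


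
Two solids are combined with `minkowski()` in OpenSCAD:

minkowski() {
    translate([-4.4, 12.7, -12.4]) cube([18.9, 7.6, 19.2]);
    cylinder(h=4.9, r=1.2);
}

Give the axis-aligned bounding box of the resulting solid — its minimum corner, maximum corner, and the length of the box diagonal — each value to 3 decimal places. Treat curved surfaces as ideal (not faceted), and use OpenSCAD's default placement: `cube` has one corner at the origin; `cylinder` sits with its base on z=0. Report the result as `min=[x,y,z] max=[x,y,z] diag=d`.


min=[-5.600,11.500,-12.400] max=[15.700,21.500,11.700] diag=33.682

A = translate([-4.4, 12.7, -12.4]) cube([18.9, 7.6, 19.2]) → bbox [-4.4,12.7,-12.4] .. [14.5,20.3,6.8]
B = cylinder(h=4.9, r=1.2) → bbox [-1.2,-1.2,0] .. [1.2,1.2,4.9]
lo = A.lo+B.lo = [-4.4-1.2, 12.7-1.2, -12.4+0] = [-5.600,11.500,-12.400]
hi = A.hi+B.hi = [14.5+1.2, 20.3+1.2, 6.8+4.9] = [15.700,21.500,11.700]
diag = √(21.3²+10²+24.1²) = √1134.5 = 33.682


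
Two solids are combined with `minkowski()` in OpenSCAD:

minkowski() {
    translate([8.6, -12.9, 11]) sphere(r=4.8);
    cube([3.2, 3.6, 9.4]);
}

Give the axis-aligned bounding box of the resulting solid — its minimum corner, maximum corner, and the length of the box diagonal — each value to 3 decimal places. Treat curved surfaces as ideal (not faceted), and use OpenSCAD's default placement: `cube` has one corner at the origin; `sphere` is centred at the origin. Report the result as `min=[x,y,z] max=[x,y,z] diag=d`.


min=[3.800,-17.700,6.200] max=[16.600,-4.500,25.200] diag=26.440

A = translate([8.6, -12.9, 11]) sphere(r=4.8) → bbox [3.8,-17.7,6.2] .. [13.4,-8.1,15.8]
B = cube([3.2, 3.6, 9.4]) → bbox [0,0,0] .. [3.2,3.6,9.4]
lo = A.lo+B.lo = [3.8+0, -17.7+0, 6.2+0] = [3.800,-17.700,6.200]
hi = A.hi+B.hi = [13.4+3.2, -8.1+3.6, 15.8+9.4] = [16.600,-4.500,25.200]
diag = √(12.8²+13.2²+19²) = √699.08 = 26.440


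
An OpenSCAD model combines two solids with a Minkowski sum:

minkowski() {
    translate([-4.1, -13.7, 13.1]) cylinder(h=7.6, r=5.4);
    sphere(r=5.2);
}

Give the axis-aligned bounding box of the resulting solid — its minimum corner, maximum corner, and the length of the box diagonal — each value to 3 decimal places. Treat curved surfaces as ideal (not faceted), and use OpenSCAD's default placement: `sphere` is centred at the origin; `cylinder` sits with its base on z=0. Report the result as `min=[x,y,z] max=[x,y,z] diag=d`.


A = translate([-4.1, -13.7, 13.1]) cylinder(h=7.6, r=5.4) → bbox [-9.5,-19.1,13.1] .. [1.3,-8.3,20.7]
B = sphere(r=5.2) → bbox [-5.2,-5.2,-5.2] .. [5.2,5.2,5.2]
lo = A.lo+B.lo = [-9.5-5.2, -19.1-5.2, 13.1-5.2] = [-14.700,-24.300,7.900]
hi = A.hi+B.hi = [1.3+5.2, -8.3+5.2, 20.7+5.2] = [6.500,-3.100,25.900]
diag = √(21.2²+21.2²+18²) = √1222.88 = 34.970

min=[-14.700,-24.300,7.900] max=[6.500,-3.100,25.900] diag=34.970


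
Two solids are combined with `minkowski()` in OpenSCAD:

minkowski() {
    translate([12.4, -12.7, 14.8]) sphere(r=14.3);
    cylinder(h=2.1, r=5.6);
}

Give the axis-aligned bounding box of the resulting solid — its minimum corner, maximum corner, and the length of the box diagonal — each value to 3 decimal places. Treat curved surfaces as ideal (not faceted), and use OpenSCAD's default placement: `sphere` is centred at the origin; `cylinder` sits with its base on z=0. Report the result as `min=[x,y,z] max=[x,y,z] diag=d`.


min=[-7.500,-32.600,0.500] max=[32.300,7.200,31.200] diag=64.114

A = translate([12.4, -12.7, 14.8]) sphere(r=14.3) → bbox [-1.9,-27,0.5] .. [26.7,1.6,29.1]
B = cylinder(h=2.1, r=5.6) → bbox [-5.6,-5.6,0] .. [5.6,5.6,2.1]
lo = A.lo+B.lo = [-1.9-5.6, -27-5.6, 0.5+0] = [-7.500,-32.600,0.500]
hi = A.hi+B.hi = [26.7+5.6, 1.6+5.6, 29.1+2.1] = [32.300,7.200,31.200]
diag = √(39.8²+39.8²+30.7²) = √4110.57 = 64.114


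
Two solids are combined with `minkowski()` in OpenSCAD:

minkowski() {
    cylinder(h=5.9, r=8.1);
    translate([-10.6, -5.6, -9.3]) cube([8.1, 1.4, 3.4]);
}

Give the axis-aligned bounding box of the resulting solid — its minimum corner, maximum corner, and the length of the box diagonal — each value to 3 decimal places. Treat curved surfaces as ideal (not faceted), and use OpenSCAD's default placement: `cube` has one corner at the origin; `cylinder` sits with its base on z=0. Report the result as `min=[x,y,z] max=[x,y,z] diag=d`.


A = translate([-10.6, -5.6, -9.3]) cube([8.1, 1.4, 3.4]) → bbox [-10.6,-5.6,-9.3] .. [-2.5,-4.2,-5.9]
B = cylinder(h=5.9, r=8.1) → bbox [-8.1,-8.1,0] .. [8.1,8.1,5.9]
lo = A.lo+B.lo = [-10.6-8.1, -5.6-8.1, -9.3+0] = [-18.700,-13.700,-9.300]
hi = A.hi+B.hi = [-2.5+8.1, -4.2+8.1, -5.9+5.9] = [5.600,3.900,0.000]
diag = √(24.3²+17.6²+9.3²) = √986.74 = 31.412

min=[-18.700,-13.700,-9.300] max=[5.600,3.900,0.000] diag=31.412


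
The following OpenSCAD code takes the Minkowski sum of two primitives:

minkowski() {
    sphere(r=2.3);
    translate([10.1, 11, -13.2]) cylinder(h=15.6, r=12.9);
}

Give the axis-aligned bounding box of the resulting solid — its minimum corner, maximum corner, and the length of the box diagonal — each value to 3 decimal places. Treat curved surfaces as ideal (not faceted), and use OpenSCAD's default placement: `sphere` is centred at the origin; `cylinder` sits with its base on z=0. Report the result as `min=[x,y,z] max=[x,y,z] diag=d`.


A = translate([10.1, 11, -13.2]) cylinder(h=15.6, r=12.9) → bbox [-2.8,-1.9,-13.2] .. [23,23.9,2.4]
B = sphere(r=2.3) → bbox [-2.3,-2.3,-2.3] .. [2.3,2.3,2.3]
lo = A.lo+B.lo = [-2.8-2.3, -1.9-2.3, -13.2-2.3] = [-5.100,-4.200,-15.500]
hi = A.hi+B.hi = [23+2.3, 23.9+2.3, 2.4+2.3] = [25.300,26.200,4.700]
diag = √(30.4²+30.4²+20.2²) = √2256.36 = 47.501

min=[-5.100,-4.200,-15.500] max=[25.300,26.200,4.700] diag=47.501


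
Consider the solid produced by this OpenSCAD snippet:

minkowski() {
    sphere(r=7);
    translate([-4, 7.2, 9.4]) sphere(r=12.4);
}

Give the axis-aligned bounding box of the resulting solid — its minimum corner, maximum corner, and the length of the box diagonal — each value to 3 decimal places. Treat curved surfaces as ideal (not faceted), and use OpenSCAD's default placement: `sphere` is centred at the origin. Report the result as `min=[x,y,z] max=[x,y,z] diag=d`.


min=[-23.400,-12.200,-10.000] max=[15.400,26.600,28.800] diag=67.204

A = translate([-4, 7.2, 9.4]) sphere(r=12.4) → bbox [-16.4,-5.2,-3] .. [8.4,19.6,21.8]
B = sphere(r=7) → bbox [-7,-7,-7] .. [7,7,7]
lo = A.lo+B.lo = [-16.4-7, -5.2-7, -3-7] = [-23.400,-12.200,-10.000]
hi = A.hi+B.hi = [8.4+7, 19.6+7, 21.8+7] = [15.400,26.600,28.800]
diag = √(38.8²+38.8²+38.8²) = √4516.32 = 67.204


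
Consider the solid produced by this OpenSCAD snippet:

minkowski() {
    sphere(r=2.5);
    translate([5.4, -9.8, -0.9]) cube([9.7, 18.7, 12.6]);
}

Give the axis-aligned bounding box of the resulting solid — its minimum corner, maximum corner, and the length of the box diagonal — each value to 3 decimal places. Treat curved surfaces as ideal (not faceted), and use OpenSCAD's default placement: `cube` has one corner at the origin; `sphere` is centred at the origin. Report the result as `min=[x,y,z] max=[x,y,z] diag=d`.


A = translate([5.4, -9.8, -0.9]) cube([9.7, 18.7, 12.6]) → bbox [5.4,-9.8,-0.9] .. [15.1,8.9,11.7]
B = sphere(r=2.5) → bbox [-2.5,-2.5,-2.5] .. [2.5,2.5,2.5]
lo = A.lo+B.lo = [5.4-2.5, -9.8-2.5, -0.9-2.5] = [2.900,-12.300,-3.400]
hi = A.hi+B.hi = [15.1+2.5, 8.9+2.5, 11.7+2.5] = [17.600,11.400,14.200]
diag = √(14.7²+23.7²+17.6²) = √1087.54 = 32.978

min=[2.900,-12.300,-3.400] max=[17.600,11.400,14.200] diag=32.978


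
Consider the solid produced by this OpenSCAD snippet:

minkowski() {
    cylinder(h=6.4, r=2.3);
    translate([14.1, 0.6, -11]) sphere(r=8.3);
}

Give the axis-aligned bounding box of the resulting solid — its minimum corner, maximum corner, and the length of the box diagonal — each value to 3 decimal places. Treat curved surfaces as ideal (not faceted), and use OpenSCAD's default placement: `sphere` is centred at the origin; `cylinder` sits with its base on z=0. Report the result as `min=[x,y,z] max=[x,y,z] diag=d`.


min=[3.500,-10.000,-19.300] max=[24.700,11.200,3.700] diag=37.787

A = translate([14.1, 0.6, -11]) sphere(r=8.3) → bbox [5.8,-7.7,-19.3] .. [22.4,8.9,-2.7]
B = cylinder(h=6.4, r=2.3) → bbox [-2.3,-2.3,0] .. [2.3,2.3,6.4]
lo = A.lo+B.lo = [5.8-2.3, -7.7-2.3, -19.3+0] = [3.500,-10.000,-19.300]
hi = A.hi+B.hi = [22.4+2.3, 8.9+2.3, -2.7+6.4] = [24.700,11.200,3.700]
diag = √(21.2²+21.2²+23²) = √1427.88 = 37.787


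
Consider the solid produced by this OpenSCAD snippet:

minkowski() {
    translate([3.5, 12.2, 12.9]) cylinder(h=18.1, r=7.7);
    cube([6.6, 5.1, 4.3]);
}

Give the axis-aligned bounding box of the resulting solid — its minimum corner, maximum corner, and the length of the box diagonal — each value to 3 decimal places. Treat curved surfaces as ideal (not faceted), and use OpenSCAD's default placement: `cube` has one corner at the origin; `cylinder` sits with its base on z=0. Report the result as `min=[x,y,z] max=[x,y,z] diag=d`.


min=[-4.200,4.500,12.900] max=[17.800,25.000,35.300] diag=37.497

A = translate([3.5, 12.2, 12.9]) cylinder(h=18.1, r=7.7) → bbox [-4.2,4.5,12.9] .. [11.2,19.9,31]
B = cube([6.6, 5.1, 4.3]) → bbox [0,0,0] .. [6.6,5.1,4.3]
lo = A.lo+B.lo = [-4.2+0, 4.5+0, 12.9+0] = [-4.200,4.500,12.900]
hi = A.hi+B.hi = [11.2+6.6, 19.9+5.1, 31+4.3] = [17.800,25.000,35.300]
diag = √(22²+20.5²+22.4²) = √1406.01 = 37.497


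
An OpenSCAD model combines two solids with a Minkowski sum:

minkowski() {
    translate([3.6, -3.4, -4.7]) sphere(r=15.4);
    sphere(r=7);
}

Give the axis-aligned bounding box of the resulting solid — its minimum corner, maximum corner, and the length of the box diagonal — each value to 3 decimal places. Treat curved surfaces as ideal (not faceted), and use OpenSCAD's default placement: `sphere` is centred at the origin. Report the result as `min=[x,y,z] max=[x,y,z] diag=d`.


min=[-18.800,-25.800,-27.100] max=[26.000,19.000,17.700] diag=77.596

A = translate([3.6, -3.4, -4.7]) sphere(r=15.4) → bbox [-11.8,-18.8,-20.1] .. [19,12,10.7]
B = sphere(r=7) → bbox [-7,-7,-7] .. [7,7,7]
lo = A.lo+B.lo = [-11.8-7, -18.8-7, -20.1-7] = [-18.800,-25.800,-27.100]
hi = A.hi+B.hi = [19+7, 12+7, 10.7+7] = [26.000,19.000,17.700]
diag = √(44.8²+44.8²+44.8²) = √6021.12 = 77.596


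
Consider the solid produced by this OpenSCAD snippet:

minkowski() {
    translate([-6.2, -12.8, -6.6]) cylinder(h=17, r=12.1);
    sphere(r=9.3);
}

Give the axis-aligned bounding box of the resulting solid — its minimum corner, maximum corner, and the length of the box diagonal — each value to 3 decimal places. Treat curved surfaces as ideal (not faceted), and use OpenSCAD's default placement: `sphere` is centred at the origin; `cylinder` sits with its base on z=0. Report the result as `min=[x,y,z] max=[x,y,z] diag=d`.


A = translate([-6.2, -12.8, -6.6]) cylinder(h=17, r=12.1) → bbox [-18.3,-24.9,-6.6] .. [5.9,-0.7,10.4]
B = sphere(r=9.3) → bbox [-9.3,-9.3,-9.3] .. [9.3,9.3,9.3]
lo = A.lo+B.lo = [-18.3-9.3, -24.9-9.3, -6.6-9.3] = [-27.600,-34.200,-15.900]
hi = A.hi+B.hi = [5.9+9.3, -0.7+9.3, 10.4+9.3] = [15.200,8.600,19.700]
diag = √(42.8²+42.8²+35.6²) = √4931.04 = 70.221

min=[-27.600,-34.200,-15.900] max=[15.200,8.600,19.700] diag=70.221


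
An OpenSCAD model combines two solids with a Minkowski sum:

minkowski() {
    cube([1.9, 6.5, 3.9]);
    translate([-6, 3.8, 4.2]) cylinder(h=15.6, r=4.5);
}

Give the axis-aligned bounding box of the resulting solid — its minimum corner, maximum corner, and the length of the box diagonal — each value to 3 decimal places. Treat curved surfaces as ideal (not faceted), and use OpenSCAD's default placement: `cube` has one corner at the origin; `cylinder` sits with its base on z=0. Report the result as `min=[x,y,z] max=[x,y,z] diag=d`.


min=[-10.500,-0.700,4.200] max=[0.400,14.800,23.700] diag=27.190

A = translate([-6, 3.8, 4.2]) cylinder(h=15.6, r=4.5) → bbox [-10.5,-0.7,4.2] .. [-1.5,8.3,19.8]
B = cube([1.9, 6.5, 3.9]) → bbox [0,0,0] .. [1.9,6.5,3.9]
lo = A.lo+B.lo = [-10.5+0, -0.7+0, 4.2+0] = [-10.500,-0.700,4.200]
hi = A.hi+B.hi = [-1.5+1.9, 8.3+6.5, 19.8+3.9] = [0.400,14.800,23.700]
diag = √(10.9²+15.5²+19.5²) = √739.31 = 27.190


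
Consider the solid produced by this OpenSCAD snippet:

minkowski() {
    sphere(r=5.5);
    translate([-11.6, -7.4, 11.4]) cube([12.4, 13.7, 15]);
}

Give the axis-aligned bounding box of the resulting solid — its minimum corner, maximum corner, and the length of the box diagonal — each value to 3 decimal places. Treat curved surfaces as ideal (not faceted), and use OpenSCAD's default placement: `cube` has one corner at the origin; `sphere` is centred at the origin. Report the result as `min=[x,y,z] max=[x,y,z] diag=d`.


A = translate([-11.6, -7.4, 11.4]) cube([12.4, 13.7, 15]) → bbox [-11.6,-7.4,11.4] .. [0.8,6.3,26.4]
B = sphere(r=5.5) → bbox [-5.5,-5.5,-5.5] .. [5.5,5.5,5.5]
lo = A.lo+B.lo = [-11.6-5.5, -7.4-5.5, 11.4-5.5] = [-17.100,-12.900,5.900]
hi = A.hi+B.hi = [0.8+5.5, 6.3+5.5, 26.4+5.5] = [6.300,11.800,31.900]
diag = √(23.4²+24.7²+26²) = √1833.65 = 42.821

min=[-17.100,-12.900,5.900] max=[6.300,11.800,31.900] diag=42.821


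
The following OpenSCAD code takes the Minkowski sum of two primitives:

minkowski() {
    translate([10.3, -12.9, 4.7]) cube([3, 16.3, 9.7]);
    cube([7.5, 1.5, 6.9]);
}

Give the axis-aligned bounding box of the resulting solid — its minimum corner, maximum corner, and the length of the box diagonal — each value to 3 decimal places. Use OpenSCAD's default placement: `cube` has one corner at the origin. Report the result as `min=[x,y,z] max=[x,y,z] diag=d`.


min=[10.300,-12.900,4.700] max=[20.800,4.900,21.300] diag=26.508

A = translate([10.3, -12.9, 4.7]) cube([3, 16.3, 9.7]) → bbox [10.3,-12.9,4.7] .. [13.3,3.4,14.4]
B = cube([7.5, 1.5, 6.9]) → bbox [0,0,0] .. [7.5,1.5,6.9]
lo = A.lo+B.lo = [10.3+0, -12.9+0, 4.7+0] = [10.300,-12.900,4.700]
hi = A.hi+B.hi = [13.3+7.5, 3.4+1.5, 14.4+6.9] = [20.800,4.900,21.300]
diag = √(10.5²+17.8²+16.6²) = √702.65 = 26.508


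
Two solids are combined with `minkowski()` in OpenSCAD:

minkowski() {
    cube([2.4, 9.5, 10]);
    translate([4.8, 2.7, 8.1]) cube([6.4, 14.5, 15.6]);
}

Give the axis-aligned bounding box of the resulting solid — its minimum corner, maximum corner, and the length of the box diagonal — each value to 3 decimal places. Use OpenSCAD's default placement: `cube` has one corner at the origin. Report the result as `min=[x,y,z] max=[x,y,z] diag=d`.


min=[4.800,2.700,8.100] max=[13.600,26.700,33.700] diag=36.177

A = translate([4.8, 2.7, 8.1]) cube([6.4, 14.5, 15.6]) → bbox [4.8,2.7,8.1] .. [11.2,17.2,23.7]
B = cube([2.4, 9.5, 10]) → bbox [0,0,0] .. [2.4,9.5,10]
lo = A.lo+B.lo = [4.8+0, 2.7+0, 8.1+0] = [4.800,2.700,8.100]
hi = A.hi+B.hi = [11.2+2.4, 17.2+9.5, 23.7+10] = [13.600,26.700,33.700]
diag = √(8.8²+24²+25.6²) = √1308.8 = 36.177


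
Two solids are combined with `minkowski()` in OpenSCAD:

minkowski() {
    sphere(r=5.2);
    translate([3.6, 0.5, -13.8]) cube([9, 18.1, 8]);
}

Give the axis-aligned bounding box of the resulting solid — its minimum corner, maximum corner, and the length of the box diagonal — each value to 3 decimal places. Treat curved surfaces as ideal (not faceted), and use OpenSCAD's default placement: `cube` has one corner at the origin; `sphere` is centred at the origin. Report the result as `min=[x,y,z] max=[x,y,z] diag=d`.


A = translate([3.6, 0.5, -13.8]) cube([9, 18.1, 8]) → bbox [3.6,0.5,-13.8] .. [12.6,18.6,-5.8]
B = sphere(r=5.2) → bbox [-5.2,-5.2,-5.2] .. [5.2,5.2,5.2]
lo = A.lo+B.lo = [3.6-5.2, 0.5-5.2, -13.8-5.2] = [-1.600,-4.700,-19.000]
hi = A.hi+B.hi = [12.6+5.2, 18.6+5.2, -5.8+5.2] = [17.800,23.800,-0.600]
diag = √(19.4²+28.5²+18.4²) = √1527.17 = 39.079

min=[-1.600,-4.700,-19.000] max=[17.800,23.800,-0.600] diag=39.079


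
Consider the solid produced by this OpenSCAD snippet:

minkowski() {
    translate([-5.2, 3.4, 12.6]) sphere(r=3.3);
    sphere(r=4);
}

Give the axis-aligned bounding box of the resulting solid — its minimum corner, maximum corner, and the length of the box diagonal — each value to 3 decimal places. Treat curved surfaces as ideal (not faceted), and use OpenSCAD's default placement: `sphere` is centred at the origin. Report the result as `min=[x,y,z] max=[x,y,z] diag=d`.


A = translate([-5.2, 3.4, 12.6]) sphere(r=3.3) → bbox [-8.5,0.1,9.3] .. [-1.9,6.7,15.9]
B = sphere(r=4) → bbox [-4,-4,-4] .. [4,4,4]
lo = A.lo+B.lo = [-8.5-4, 0.1-4, 9.3-4] = [-12.500,-3.900,5.300]
hi = A.hi+B.hi = [-1.9+4, 6.7+4, 15.9+4] = [2.100,10.700,19.900]
diag = √(14.6²+14.6²+14.6²) = √639.48 = 25.288

min=[-12.500,-3.900,5.300] max=[2.100,10.700,19.900] diag=25.288


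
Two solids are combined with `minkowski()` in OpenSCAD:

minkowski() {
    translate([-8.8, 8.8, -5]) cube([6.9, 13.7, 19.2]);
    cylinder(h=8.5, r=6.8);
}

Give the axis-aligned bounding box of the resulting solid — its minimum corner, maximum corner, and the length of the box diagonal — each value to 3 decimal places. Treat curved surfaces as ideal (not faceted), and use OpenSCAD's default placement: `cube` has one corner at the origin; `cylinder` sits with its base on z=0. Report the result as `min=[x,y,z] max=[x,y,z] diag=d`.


min=[-15.600,2.000,-5.000] max=[4.900,29.300,22.700] diag=43.964

A = translate([-8.8, 8.8, -5]) cube([6.9, 13.7, 19.2]) → bbox [-8.8,8.8,-5] .. [-1.9,22.5,14.2]
B = cylinder(h=8.5, r=6.8) → bbox [-6.8,-6.8,0] .. [6.8,6.8,8.5]
lo = A.lo+B.lo = [-8.8-6.8, 8.8-6.8, -5+0] = [-15.600,2.000,-5.000]
hi = A.hi+B.hi = [-1.9+6.8, 22.5+6.8, 14.2+8.5] = [4.900,29.300,22.700]
diag = √(20.5²+27.3²+27.7²) = √1932.83 = 43.964


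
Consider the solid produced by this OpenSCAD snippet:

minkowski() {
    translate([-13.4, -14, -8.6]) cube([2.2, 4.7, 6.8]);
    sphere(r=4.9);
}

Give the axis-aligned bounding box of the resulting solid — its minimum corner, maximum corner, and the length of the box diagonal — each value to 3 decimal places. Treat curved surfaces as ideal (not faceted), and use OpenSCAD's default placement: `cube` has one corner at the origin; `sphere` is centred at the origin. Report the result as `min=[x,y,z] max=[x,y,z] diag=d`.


min=[-18.300,-18.900,-13.500] max=[-6.300,-4.400,3.100] diag=25.096

A = translate([-13.4, -14, -8.6]) cube([2.2, 4.7, 6.8]) → bbox [-13.4,-14,-8.6] .. [-11.2,-9.3,-1.8]
B = sphere(r=4.9) → bbox [-4.9,-4.9,-4.9] .. [4.9,4.9,4.9]
lo = A.lo+B.lo = [-13.4-4.9, -14-4.9, -8.6-4.9] = [-18.300,-18.900,-13.500]
hi = A.hi+B.hi = [-11.2+4.9, -9.3+4.9, -1.8+4.9] = [-6.300,-4.400,3.100]
diag = √(12²+14.5²+16.6²) = √629.81 = 25.096


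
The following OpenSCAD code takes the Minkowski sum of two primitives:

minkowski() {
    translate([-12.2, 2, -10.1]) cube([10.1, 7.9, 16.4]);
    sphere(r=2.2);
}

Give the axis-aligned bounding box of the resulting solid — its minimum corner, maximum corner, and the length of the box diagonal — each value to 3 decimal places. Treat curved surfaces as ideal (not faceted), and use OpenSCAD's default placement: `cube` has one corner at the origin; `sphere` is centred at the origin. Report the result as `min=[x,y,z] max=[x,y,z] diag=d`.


min=[-14.400,-0.200,-12.300] max=[0.100,12.100,8.500] diag=28.181

A = translate([-12.2, 2, -10.1]) cube([10.1, 7.9, 16.4]) → bbox [-12.2,2,-10.1] .. [-2.1,9.9,6.3]
B = sphere(r=2.2) → bbox [-2.2,-2.2,-2.2] .. [2.2,2.2,2.2]
lo = A.lo+B.lo = [-12.2-2.2, 2-2.2, -10.1-2.2] = [-14.400,-0.200,-12.300]
hi = A.hi+B.hi = [-2.1+2.2, 9.9+2.2, 6.3+2.2] = [0.100,12.100,8.500]
diag = √(14.5²+12.3²+20.8²) = √794.18 = 28.181


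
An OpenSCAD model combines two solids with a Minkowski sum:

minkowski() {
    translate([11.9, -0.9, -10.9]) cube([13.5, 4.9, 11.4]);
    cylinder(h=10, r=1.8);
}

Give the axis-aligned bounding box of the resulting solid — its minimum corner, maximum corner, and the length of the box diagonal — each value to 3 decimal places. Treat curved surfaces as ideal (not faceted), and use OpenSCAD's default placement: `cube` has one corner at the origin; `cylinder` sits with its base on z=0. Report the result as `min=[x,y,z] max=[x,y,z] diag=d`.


min=[10.100,-2.700,-10.900] max=[27.200,5.800,10.500] diag=28.681

A = translate([11.9, -0.9, -10.9]) cube([13.5, 4.9, 11.4]) → bbox [11.9,-0.9,-10.9] .. [25.4,4,0.5]
B = cylinder(h=10, r=1.8) → bbox [-1.8,-1.8,0] .. [1.8,1.8,10]
lo = A.lo+B.lo = [11.9-1.8, -0.9-1.8, -10.9+0] = [10.100,-2.700,-10.900]
hi = A.hi+B.hi = [25.4+1.8, 4+1.8, 0.5+10] = [27.200,5.800,10.500]
diag = √(17.1²+8.5²+21.4²) = √822.62 = 28.681


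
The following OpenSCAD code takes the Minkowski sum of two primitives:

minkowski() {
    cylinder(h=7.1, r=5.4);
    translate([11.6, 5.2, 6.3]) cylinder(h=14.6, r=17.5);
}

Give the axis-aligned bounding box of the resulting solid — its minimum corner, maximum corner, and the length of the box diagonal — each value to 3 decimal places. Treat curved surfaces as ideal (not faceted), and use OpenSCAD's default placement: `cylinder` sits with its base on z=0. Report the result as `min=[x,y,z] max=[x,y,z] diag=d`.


min=[-11.300,-17.700,6.300] max=[34.500,28.100,28.000] diag=68.309

A = translate([11.6, 5.2, 6.3]) cylinder(h=14.6, r=17.5) → bbox [-5.9,-12.3,6.3] .. [29.1,22.7,20.9]
B = cylinder(h=7.1, r=5.4) → bbox [-5.4,-5.4,0] .. [5.4,5.4,7.1]
lo = A.lo+B.lo = [-5.9-5.4, -12.3-5.4, 6.3+0] = [-11.300,-17.700,6.300]
hi = A.hi+B.hi = [29.1+5.4, 22.7+5.4, 20.9+7.1] = [34.500,28.100,28.000]
diag = √(45.8²+45.8²+21.7²) = √4666.17 = 68.309


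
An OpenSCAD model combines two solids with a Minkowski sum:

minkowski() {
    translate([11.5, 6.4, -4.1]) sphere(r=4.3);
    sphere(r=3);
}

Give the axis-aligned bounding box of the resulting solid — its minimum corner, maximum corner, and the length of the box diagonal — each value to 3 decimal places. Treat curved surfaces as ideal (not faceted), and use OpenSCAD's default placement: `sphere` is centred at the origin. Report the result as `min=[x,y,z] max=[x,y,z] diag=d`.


A = translate([11.5, 6.4, -4.1]) sphere(r=4.3) → bbox [7.2,2.1,-8.4] .. [15.8,10.7,0.2]
B = sphere(r=3) → bbox [-3,-3,-3] .. [3,3,3]
lo = A.lo+B.lo = [7.2-3, 2.1-3, -8.4-3] = [4.200,-0.900,-11.400]
hi = A.hi+B.hi = [15.8+3, 10.7+3, 0.2+3] = [18.800,13.700,3.200]
diag = √(14.6²+14.6²+14.6²) = √639.48 = 25.288

min=[4.200,-0.900,-11.400] max=[18.800,13.700,3.200] diag=25.288


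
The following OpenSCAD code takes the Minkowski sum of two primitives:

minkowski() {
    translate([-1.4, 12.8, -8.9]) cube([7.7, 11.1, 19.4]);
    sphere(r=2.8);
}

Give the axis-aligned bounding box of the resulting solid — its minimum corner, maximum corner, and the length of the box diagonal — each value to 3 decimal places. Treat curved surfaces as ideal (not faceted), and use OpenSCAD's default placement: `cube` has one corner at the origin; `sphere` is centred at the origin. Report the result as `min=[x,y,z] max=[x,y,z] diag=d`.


A = translate([-1.4, 12.8, -8.9]) cube([7.7, 11.1, 19.4]) → bbox [-1.4,12.8,-8.9] .. [6.3,23.9,10.5]
B = sphere(r=2.8) → bbox [-2.8,-2.8,-2.8] .. [2.8,2.8,2.8]
lo = A.lo+B.lo = [-1.4-2.8, 12.8-2.8, -8.9-2.8] = [-4.200,10.000,-11.700]
hi = A.hi+B.hi = [6.3+2.8, 23.9+2.8, 10.5+2.8] = [9.100,26.700,13.300]
diag = √(13.3²+16.7²+25²) = √1080.78 = 32.875

min=[-4.200,10.000,-11.700] max=[9.100,26.700,13.300] diag=32.875


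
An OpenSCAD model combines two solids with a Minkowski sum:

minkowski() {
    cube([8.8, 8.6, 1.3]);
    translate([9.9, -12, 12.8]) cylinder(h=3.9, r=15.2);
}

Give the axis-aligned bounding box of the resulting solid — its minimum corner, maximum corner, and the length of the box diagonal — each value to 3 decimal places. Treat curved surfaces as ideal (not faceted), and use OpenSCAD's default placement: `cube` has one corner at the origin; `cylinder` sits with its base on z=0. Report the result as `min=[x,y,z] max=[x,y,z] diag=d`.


A = translate([9.9, -12, 12.8]) cylinder(h=3.9, r=15.2) → bbox [-5.3,-27.2,12.8] .. [25.1,3.2,16.7]
B = cube([8.8, 8.6, 1.3]) → bbox [0,0,0] .. [8.8,8.6,1.3]
lo = A.lo+B.lo = [-5.3+0, -27.2+0, 12.8+0] = [-5.300,-27.200,12.800]
hi = A.hi+B.hi = [25.1+8.8, 3.2+8.6, 16.7+1.3] = [33.900,11.800,18.000]
diag = √(39.2²+39²+5.2²) = √3084.68 = 55.540

min=[-5.300,-27.200,12.800] max=[33.900,11.800,18.000] diag=55.540


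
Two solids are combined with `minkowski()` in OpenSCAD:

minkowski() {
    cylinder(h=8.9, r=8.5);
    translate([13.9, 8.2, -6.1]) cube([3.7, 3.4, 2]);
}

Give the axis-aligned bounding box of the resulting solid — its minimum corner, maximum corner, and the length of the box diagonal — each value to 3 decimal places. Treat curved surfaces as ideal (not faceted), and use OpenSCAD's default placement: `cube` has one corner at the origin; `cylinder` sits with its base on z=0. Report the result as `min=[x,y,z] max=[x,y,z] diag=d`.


min=[5.400,-0.300,-6.100] max=[26.100,20.100,4.800] diag=31.040

A = translate([13.9, 8.2, -6.1]) cube([3.7, 3.4, 2]) → bbox [13.9,8.2,-6.1] .. [17.6,11.6,-4.1]
B = cylinder(h=8.9, r=8.5) → bbox [-8.5,-8.5,0] .. [8.5,8.5,8.9]
lo = A.lo+B.lo = [13.9-8.5, 8.2-8.5, -6.1+0] = [5.400,-0.300,-6.100]
hi = A.hi+B.hi = [17.6+8.5, 11.6+8.5, -4.1+8.9] = [26.100,20.100,4.800]
diag = √(20.7²+20.4²+10.9²) = √963.46 = 31.040


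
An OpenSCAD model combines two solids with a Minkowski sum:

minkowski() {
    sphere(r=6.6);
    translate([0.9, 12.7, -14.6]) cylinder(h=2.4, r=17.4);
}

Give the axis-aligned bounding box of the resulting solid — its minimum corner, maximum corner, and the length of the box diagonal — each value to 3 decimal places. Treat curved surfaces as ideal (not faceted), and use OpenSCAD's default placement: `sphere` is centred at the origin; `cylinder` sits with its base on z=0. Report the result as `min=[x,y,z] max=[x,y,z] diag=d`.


min=[-23.100,-11.300,-21.200] max=[24.900,36.700,-5.600] diag=69.652

A = translate([0.9, 12.7, -14.6]) cylinder(h=2.4, r=17.4) → bbox [-16.5,-4.7,-14.6] .. [18.3,30.1,-12.2]
B = sphere(r=6.6) → bbox [-6.6,-6.6,-6.6] .. [6.6,6.6,6.6]
lo = A.lo+B.lo = [-16.5-6.6, -4.7-6.6, -14.6-6.6] = [-23.100,-11.300,-21.200]
hi = A.hi+B.hi = [18.3+6.6, 30.1+6.6, -12.2+6.6] = [24.900,36.700,-5.600]
diag = √(48²+48²+15.6²) = √4851.36 = 69.652


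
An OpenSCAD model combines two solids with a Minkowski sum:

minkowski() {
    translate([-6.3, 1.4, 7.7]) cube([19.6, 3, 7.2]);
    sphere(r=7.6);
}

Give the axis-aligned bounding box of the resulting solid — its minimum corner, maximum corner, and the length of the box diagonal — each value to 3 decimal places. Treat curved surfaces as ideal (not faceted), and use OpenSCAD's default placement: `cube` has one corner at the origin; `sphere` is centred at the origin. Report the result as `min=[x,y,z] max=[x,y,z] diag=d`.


A = translate([-6.3, 1.4, 7.7]) cube([19.6, 3, 7.2]) → bbox [-6.3,1.4,7.7] .. [13.3,4.4,14.9]
B = sphere(r=7.6) → bbox [-7.6,-7.6,-7.6] .. [7.6,7.6,7.6]
lo = A.lo+B.lo = [-6.3-7.6, 1.4-7.6, 7.7-7.6] = [-13.900,-6.200,0.100]
hi = A.hi+B.hi = [13.3+7.6, 4.4+7.6, 14.9+7.6] = [20.900,12.000,22.500]
diag = √(34.8²+18.2²+22.4²) = √2044.04 = 45.211

min=[-13.900,-6.200,0.100] max=[20.900,12.000,22.500] diag=45.211


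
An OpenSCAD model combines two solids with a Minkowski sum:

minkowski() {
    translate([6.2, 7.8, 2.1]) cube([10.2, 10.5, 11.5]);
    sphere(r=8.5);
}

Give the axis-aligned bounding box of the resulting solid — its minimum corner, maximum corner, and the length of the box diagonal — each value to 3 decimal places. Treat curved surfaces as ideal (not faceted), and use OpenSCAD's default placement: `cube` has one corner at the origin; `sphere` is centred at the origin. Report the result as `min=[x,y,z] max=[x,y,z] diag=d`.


min=[-2.300,-0.700,-6.400] max=[24.900,26.800,22.100] diag=48.045

A = translate([6.2, 7.8, 2.1]) cube([10.2, 10.5, 11.5]) → bbox [6.2,7.8,2.1] .. [16.4,18.3,13.6]
B = sphere(r=8.5) → bbox [-8.5,-8.5,-8.5] .. [8.5,8.5,8.5]
lo = A.lo+B.lo = [6.2-8.5, 7.8-8.5, 2.1-8.5] = [-2.300,-0.700,-6.400]
hi = A.hi+B.hi = [16.4+8.5, 18.3+8.5, 13.6+8.5] = [24.900,26.800,22.100]
diag = √(27.2²+27.5²+28.5²) = √2308.34 = 48.045


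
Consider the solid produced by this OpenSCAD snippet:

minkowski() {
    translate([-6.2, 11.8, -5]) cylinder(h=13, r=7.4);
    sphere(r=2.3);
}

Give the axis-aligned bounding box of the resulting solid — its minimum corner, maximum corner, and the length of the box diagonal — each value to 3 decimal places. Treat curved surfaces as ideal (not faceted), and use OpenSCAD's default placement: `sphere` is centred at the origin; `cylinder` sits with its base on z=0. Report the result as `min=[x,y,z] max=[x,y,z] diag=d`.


min=[-15.900,2.100,-7.300] max=[3.500,21.500,10.300] diag=32.596

A = translate([-6.2, 11.8, -5]) cylinder(h=13, r=7.4) → bbox [-13.6,4.4,-5] .. [1.2,19.2,8]
B = sphere(r=2.3) → bbox [-2.3,-2.3,-2.3] .. [2.3,2.3,2.3]
lo = A.lo+B.lo = [-13.6-2.3, 4.4-2.3, -5-2.3] = [-15.900,2.100,-7.300]
hi = A.hi+B.hi = [1.2+2.3, 19.2+2.3, 8+2.3] = [3.500,21.500,10.300]
diag = √(19.4²+19.4²+17.6²) = √1062.48 = 32.596


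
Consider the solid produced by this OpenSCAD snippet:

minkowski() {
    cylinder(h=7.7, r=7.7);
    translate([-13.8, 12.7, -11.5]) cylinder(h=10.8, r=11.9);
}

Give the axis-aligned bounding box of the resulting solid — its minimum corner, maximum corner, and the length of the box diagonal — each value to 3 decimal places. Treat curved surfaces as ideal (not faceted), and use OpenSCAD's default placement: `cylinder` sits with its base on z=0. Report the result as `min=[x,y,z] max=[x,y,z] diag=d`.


min=[-33.400,-6.900,-11.500] max=[5.800,32.300,7.000] diag=58.443

A = translate([-13.8, 12.7, -11.5]) cylinder(h=10.8, r=11.9) → bbox [-25.7,0.8,-11.5] .. [-1.9,24.6,-0.7]
B = cylinder(h=7.7, r=7.7) → bbox [-7.7,-7.7,0] .. [7.7,7.7,7.7]
lo = A.lo+B.lo = [-25.7-7.7, 0.8-7.7, -11.5+0] = [-33.400,-6.900,-11.500]
hi = A.hi+B.hi = [-1.9+7.7, 24.6+7.7, -0.7+7.7] = [5.800,32.300,7.000]
diag = √(39.2²+39.2²+18.5²) = √3415.53 = 58.443


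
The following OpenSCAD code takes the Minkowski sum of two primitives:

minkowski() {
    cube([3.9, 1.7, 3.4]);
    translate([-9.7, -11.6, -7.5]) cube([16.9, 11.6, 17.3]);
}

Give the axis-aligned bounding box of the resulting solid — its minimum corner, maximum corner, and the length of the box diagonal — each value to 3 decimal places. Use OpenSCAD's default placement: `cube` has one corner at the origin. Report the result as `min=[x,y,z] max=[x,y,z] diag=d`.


min=[-9.700,-11.600,-7.500] max=[11.100,1.700,13.200] diag=32.218

A = translate([-9.7, -11.6, -7.5]) cube([16.9, 11.6, 17.3]) → bbox [-9.7,-11.6,-7.5] .. [7.2,0,9.8]
B = cube([3.9, 1.7, 3.4]) → bbox [0,0,0] .. [3.9,1.7,3.4]
lo = A.lo+B.lo = [-9.7+0, -11.6+0, -7.5+0] = [-9.700,-11.600,-7.500]
hi = A.hi+B.hi = [7.2+3.9, 0+1.7, 9.8+3.4] = [11.100,1.700,13.200]
diag = √(20.8²+13.3²+20.7²) = √1038.02 = 32.218


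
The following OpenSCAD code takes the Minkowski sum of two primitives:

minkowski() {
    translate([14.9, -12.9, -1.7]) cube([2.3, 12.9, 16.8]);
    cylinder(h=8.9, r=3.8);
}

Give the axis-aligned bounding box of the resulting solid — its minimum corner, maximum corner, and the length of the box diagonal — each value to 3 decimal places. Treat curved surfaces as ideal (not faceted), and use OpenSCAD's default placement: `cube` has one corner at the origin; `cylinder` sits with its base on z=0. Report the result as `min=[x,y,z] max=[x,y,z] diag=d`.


A = translate([14.9, -12.9, -1.7]) cube([2.3, 12.9, 16.8]) → bbox [14.9,-12.9,-1.7] .. [17.2,0,15.1]
B = cylinder(h=8.9, r=3.8) → bbox [-3.8,-3.8,0] .. [3.8,3.8,8.9]
lo = A.lo+B.lo = [14.9-3.8, -12.9-3.8, -1.7+0] = [11.100,-16.700,-1.700]
hi = A.hi+B.hi = [17.2+3.8, 0+3.8, 15.1+8.9] = [21.000,3.800,24.000]
diag = √(9.9²+20.5²+25.7²) = √1178.75 = 34.333

min=[11.100,-16.700,-1.700] max=[21.000,3.800,24.000] diag=34.333


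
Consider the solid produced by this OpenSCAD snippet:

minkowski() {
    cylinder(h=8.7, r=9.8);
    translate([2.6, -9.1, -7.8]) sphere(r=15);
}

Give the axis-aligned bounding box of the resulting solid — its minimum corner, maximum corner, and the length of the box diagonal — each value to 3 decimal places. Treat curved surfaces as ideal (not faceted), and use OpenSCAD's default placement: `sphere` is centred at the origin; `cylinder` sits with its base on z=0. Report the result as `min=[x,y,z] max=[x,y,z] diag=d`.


A = translate([2.6, -9.1, -7.8]) sphere(r=15) → bbox [-12.4,-24.1,-22.8] .. [17.6,5.9,7.2]
B = cylinder(h=8.7, r=9.8) → bbox [-9.8,-9.8,0] .. [9.8,9.8,8.7]
lo = A.lo+B.lo = [-12.4-9.8, -24.1-9.8, -22.8+0] = [-22.200,-33.900,-22.800]
hi = A.hi+B.hi = [17.6+9.8, 5.9+9.8, 7.2+8.7] = [27.400,15.700,15.900]
diag = √(49.6²+49.6²+38.7²) = √6418.01 = 80.112

min=[-22.200,-33.900,-22.800] max=[27.400,15.700,15.900] diag=80.112


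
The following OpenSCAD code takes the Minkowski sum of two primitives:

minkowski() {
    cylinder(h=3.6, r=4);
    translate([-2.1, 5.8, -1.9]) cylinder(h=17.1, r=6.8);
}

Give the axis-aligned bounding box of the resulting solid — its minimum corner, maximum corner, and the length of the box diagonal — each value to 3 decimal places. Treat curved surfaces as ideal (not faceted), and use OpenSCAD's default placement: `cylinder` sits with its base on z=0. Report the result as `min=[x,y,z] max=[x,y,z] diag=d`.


min=[-12.900,-5.000,-1.900] max=[8.700,16.600,18.800] diag=36.900

A = translate([-2.1, 5.8, -1.9]) cylinder(h=17.1, r=6.8) → bbox [-8.9,-1,-1.9] .. [4.7,12.6,15.2]
B = cylinder(h=3.6, r=4) → bbox [-4,-4,0] .. [4,4,3.6]
lo = A.lo+B.lo = [-8.9-4, -1-4, -1.9+0] = [-12.900,-5.000,-1.900]
hi = A.hi+B.hi = [4.7+4, 12.6+4, 15.2+3.6] = [8.700,16.600,18.800]
diag = √(21.6²+21.6²+20.7²) = √1361.61 = 36.900
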